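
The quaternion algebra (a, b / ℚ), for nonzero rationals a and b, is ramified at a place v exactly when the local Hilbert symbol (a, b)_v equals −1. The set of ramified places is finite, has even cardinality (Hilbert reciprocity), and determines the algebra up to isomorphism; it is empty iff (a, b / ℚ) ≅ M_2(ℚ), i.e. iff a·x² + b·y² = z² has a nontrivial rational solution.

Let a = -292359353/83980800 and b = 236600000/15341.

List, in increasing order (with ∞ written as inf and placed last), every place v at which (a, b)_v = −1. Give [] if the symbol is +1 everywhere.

(a, b) ≡ (-34, 1015) mod (ℚ^×)²; places V = {2, 3, 5, 7, 11, 13, 17, 23, 29, ∞}.
(a,b)_17: α=1, u≡16; β=0, v≡5 (mod 17); (16|17)=+1, (5|17)=-1; sign (−1)^0·+1^0·-1^1 = -1.
(a,b)_∞: sgn(-34)=−, sgn(1015)=+, so +1.
(a,b)_2: α=-9, β=6; u≡7, v≡7 (mod 8); ε(u)ε(v)=1·1, αω(v)=-9·0, βω(u)=6·0; sum ≡ 1  ⇒  -1.
(a,b)_3: α=-8, u≡2; β=0, v≡1 (mod 3); (2|3)=-1, (1|3)=+1; sign (−1)^0·-1^0·+1^-8 = +1.
(a,b)_11: α=2, u≡6; β=0, v≡3 (mod 11); (6|11)=-1, (3|11)=+1; sign (−1)^0·-1^0·+1^2 = +1.
(a,b)_13: α=2, u≡11; β=2, v≡4 (mod 13); (11|13)=-1, (4|13)=+1; sign (−1)^0·-1^2·+1^2 = +1.
(a,b)_23: α=0, u≡6; β=-2, v≡2 (mod 23); (6|23)=+1, (2|23)=+1; sign (−1)^0·+1^-2·+1^0 = +1.
(a,b)_7: α=0, u≡1; β=1, v≡6 (mod 7); (1|7)=+1, (6|7)=-1; sign (−1)^0·+1^1·-1^0 = +1.
(a,b)_5: α=-2, u≡1; β=5, v≡2 (mod 5); (1|5)=+1, (2|5)=-1; sign (−1)^0·+1^5·-1^-2 = +1.
(a,b)_29: α=2, u≡1; β=-1, v≡7 (mod 29); (1|29)=+1, (7|29)=+1; sign (−1)^0·+1^-1·+1^2 = +1.
(-34, 1015 / ℚ) ramifies at {2, 17}: a division algebra.

[2, 17]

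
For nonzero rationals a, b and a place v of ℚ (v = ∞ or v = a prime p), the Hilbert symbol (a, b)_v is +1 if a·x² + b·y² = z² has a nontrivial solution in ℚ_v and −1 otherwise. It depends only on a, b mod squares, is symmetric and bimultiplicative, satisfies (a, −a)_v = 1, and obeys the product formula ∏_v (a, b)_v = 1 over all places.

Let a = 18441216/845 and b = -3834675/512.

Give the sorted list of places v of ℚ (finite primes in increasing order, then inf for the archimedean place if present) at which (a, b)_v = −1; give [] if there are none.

[2, 3, 13, 29]

Mod squares: a ≡ 10005, b ≡ -34086. Check v ∈ {∞, 2, 3, 5, 13, 19, 23, 29}.
v=2: v_2(a)=10, v_2(b)=-9; units ≡ 5, 5 (mod 8); ε·ε+αω+βω = 0·0+10·1+-9·1 ≡ 1  ⇒  (a,b)_2 = -1.
v=19: a=19^0·(≡7), b=19^1·(≡7) mod 19; (7|19)=+1, (7|19)=+1; (−1)^{0·1·9}·(+1)^1·(+1)^0 = +1.
v=13: a=13^-2·(≡8), b=13^1·(≡12) mod 13; (8|13)=-1, (12|13)=+1; (−1)^{-2·1·6}·(-1)^1·(+1)^-2 = -1.
v=5: a=5^-1·(≡4), b=5^2·(≡4) mod 5; (4|5)=+1, (4|5)=+1; (−1)^{-1·2·2}·(+1)^2·(+1)^-1 = +1.
v=29: a=29^1·(≡27), b=29^0·(≡15) mod 29; (27|29)=-1, (15|29)=-1; (−1)^{1·0·14}·(-1)^0·(-1)^1 = -1.
v=∞: 10005 > 0 and -34086 < 0  ⇒  (a,b)_∞ = +1.
v=3: a=3^3·(≡2), b=3^3·(≡2) mod 3; (2|3)=-1, (2|3)=-1; (−1)^{3·3·1}·(-1)^3·(-1)^3 = -1.
v=23: a=23^1·(≡21), b=23^1·(≡8) mod 23; (21|23)=-1, (8|23)=+1; (−1)^{1·1·11}·(-1)^1·(+1)^1 = +1.
(10005, -34086 / ℚ) ramifies at {2, 3, 13, 29}: a division algebra.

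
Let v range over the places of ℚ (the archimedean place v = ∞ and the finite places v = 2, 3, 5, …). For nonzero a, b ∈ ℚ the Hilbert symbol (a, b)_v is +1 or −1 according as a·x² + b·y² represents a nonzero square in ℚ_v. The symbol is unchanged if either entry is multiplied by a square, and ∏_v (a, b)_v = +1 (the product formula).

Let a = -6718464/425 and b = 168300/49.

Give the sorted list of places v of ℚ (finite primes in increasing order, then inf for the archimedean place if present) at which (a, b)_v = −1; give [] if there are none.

(a, b) ≡ (-17, 187) mod (ℚ^×)²; places V = {2, 3, 5, 7, 11, 17, ∞}.
(a,b)_11: α=0, u≡4; β=1, v≡2 (mod 11); (4|11)=+1, (2|11)=-1; sign (−1)^0·+1^1·-1^0 = +1.
(a,b)_5: α=-2, u≡3; β=2, v≡3 (mod 5); (3|5)=-1, (3|5)=-1; sign (−1)^0·-1^2·-1^-2 = +1.
(a,b)_7: α=0, u≡2; β=-2, v≡6 (mod 7); (2|7)=+1, (6|7)=-1; sign (−1)^0·+1^-2·-1^0 = +1.
(a,b)_17: α=-1, u≡9; β=1, v≡14 (mod 17); (9|17)=+1, (14|17)=-1; sign (−1)^0·+1^1·-1^-1 = -1.
(a,b)_∞: sgn(-17)=−, sgn(187)=+, so +1.
(a,b)_3: α=8, u≡1; β=2, v≡1 (mod 3); (1|3)=+1, (1|3)=+1; sign (−1)^0·+1^2·+1^8 = +1.
(a,b)_2: α=10, β=2; u≡7, v≡3 (mod 8); ε(u)ε(v)=1·1, αω(v)=10·1, βω(u)=2·0; sum ≡ 1  ⇒  -1.
|Ram(-17, 187)| = 2, even; anisotropic at {2, 17}.

[2, 17]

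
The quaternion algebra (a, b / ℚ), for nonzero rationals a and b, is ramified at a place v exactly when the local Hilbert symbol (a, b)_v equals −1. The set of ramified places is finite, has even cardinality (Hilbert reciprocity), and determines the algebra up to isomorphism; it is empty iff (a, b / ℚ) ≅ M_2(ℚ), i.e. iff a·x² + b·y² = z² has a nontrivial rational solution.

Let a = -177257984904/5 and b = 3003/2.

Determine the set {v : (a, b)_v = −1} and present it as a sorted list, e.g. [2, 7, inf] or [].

(a, b) ≡ (-2730, 6006) mod (ℚ^×)²; places V = {2, 3, 5, 7, 11, 13, ∞}.
(a,b)_3: α=5, u≡2; β=1, v≡1 (mod 3); (2|3)=-1, (1|3)=+1; sign (−1)^1·-1^1·+1^5 = +1.
(a,b)_2: α=3, β=-1; u≡3, v≡3 (mod 8); ε(u)ε(v)=1·1, αω(v)=3·1, βω(u)=-1·1; sum ≡ 1  ⇒  -1.
(a,b)_7: α=3, u≡2; β=1, v≡1 (mod 7); (2|7)=+1, (1|7)=+1; sign (−1)^1·+1^1·+1^3 = -1.
(a,b)_11: α=2, u≡3; β=1, v≡10 (mod 11); (3|11)=+1, (10|11)=-1; sign (−1)^0·+1^1·-1^2 = +1.
(a,b)_∞: sgn(-2730)=−, sgn(6006)=+, so +1.
(a,b)_13: α=3, u≡11; β=1, v≡5 (mod 13); (11|13)=-1, (5|13)=-1; sign (−1)^0·-1^1·-1^3 = +1.
(a,b)_5: α=-1, u≡1; β=0, v≡4 (mod 5); (1|5)=+1, (4|5)=+1; sign (−1)^0·+1^0·+1^-1 = +1.
Ram(-2730, 6006) = {2, 7}; no ℚ_2-point on the conic.

[2, 7]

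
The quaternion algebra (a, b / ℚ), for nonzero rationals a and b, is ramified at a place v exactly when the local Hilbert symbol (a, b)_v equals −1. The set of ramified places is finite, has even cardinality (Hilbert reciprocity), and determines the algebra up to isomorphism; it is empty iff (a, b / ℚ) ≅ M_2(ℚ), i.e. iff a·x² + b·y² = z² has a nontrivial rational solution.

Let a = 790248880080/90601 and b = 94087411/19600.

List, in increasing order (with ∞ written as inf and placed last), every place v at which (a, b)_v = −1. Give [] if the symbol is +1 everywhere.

Mod squares: a ≡ 45354045, b ≡ 177859. Check v ∈ {∞, 2, 3, 5, 7, 11, 17, 19, 23, 37, 43}.
v=17: a=17^1·(≡14), b=17^0·(≡7) mod 17; (14|17)=-1, (7|17)=-1; (−1)^{1·0·8}·(-1)^0·(-1)^1 = -1.
v=5: a=5^1·(≡1), b=5^-2·(≡4) mod 5; (1|5)=+1, (4|5)=+1; (−1)^{1·-2·2}·(+1)^-2·(+1)^1 = +1.
v=23: a=23^1·(≡21), b=23^3·(≡7) mod 23; (21|23)=-1, (7|23)=-1; (−1)^{1·3·11}·(-1)^3·(-1)^1 = -1.
v=37: a=37^1·(≡3), b=37^1·(≡7) mod 37; (3|37)=+1, (7|37)=+1; (−1)^{1·1·18}·(+1)^1·(+1)^1 = +1.
v=∞: 45354045 > 0 and 177859 > 0  ⇒  (a,b)_∞ = +1.
v=43: a=43^-2·(≡15), b=43^0·(≡9) mod 43; (15|43)=+1, (9|43)=+1; (−1)^{-2·0·21}·(+1)^0·(+1)^-2 = +1.
v=19: a=19^1·(≡1), b=19^1·(≡12) mod 19; (1|19)=+1, (12|19)=-1; (−1)^{1·1·9}·(+1)^1·(-1)^1 = +1.
v=3: a=3^3·(≡1), b=3^0·(≡1) mod 3; (1|3)=+1, (1|3)=+1; (−1)^{3·0·1}·(+1)^0·(+1)^3 = +1.
v=11: a=11^3·(≡4), b=11^1·(≡6) mod 11; (4|11)=+1, (6|11)=-1; (−1)^{3·1·5}·(+1)^1·(-1)^3 = +1.
v=7: a=7^-2·(≡2), b=7^-2·(≡5) mod 7; (2|7)=+1, (5|7)=-1; (−1)^{-2·-2·3}·(+1)^-2·(-1)^-2 = +1.
v=2: v_2(a)=4, v_2(b)=-4; units ≡ 5, 3 (mod 8); ε·ε+αω+βω = 0·1+4·1+-4·1 ≡ 0  ⇒  (a,b)_2 = +1.
Ram(45354045, 177859) = {17, 23}; no ℚ_17-point on the conic.

[17, 23]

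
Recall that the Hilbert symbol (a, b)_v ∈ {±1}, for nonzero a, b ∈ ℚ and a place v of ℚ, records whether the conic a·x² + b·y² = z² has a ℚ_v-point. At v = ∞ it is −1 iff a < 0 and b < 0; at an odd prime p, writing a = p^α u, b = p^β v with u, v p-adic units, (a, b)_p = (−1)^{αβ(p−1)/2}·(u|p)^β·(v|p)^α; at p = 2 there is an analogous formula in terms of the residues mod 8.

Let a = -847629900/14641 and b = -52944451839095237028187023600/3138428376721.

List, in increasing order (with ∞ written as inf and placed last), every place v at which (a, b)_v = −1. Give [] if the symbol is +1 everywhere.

(a, b) ≡ (-941811, -39) mod (ℚ^×)²; places V = {2, 3, 5, 11, 13, 19, 31, 41, ∞}.
(a,b)_11: α=-4, u≡4; β=-12, v≡9 (mod 11); (4|11)=+1, (9|11)=+1; sign (−1)^0·+1^-12·+1^-4 = +1.
(a,b)_13: α=1, u≡2; β=3, v≡1 (mod 13); (2|13)=-1, (1|13)=+1; sign (−1)^0·-1^3·+1^1 = -1.
(a,b)_3: α=3, u≡1; β=11, v≡2 (mod 3); (1|3)=+1, (2|3)=-1; sign (−1)^1·+1^11·-1^3 = +1.
(a,b)_31: α=1, u≡24; β=4, v≡15 (mod 31); (24|31)=-1, (15|31)=-1; sign (−1)^0·-1^4·-1^1 = -1.
(a,b)_5: α=2, u≡4; β=2, v≡1 (mod 5); (4|5)=+1, (1|5)=+1; sign (−1)^0·+1^2·+1^2 = +1.
(a,b)_19: α=1, u≡3; β=4, v≡18 (mod 19); (3|19)=-1, (18|19)=-1; sign (−1)^0·-1^4·-1^1 = -1.
(a,b)_∞: sgn(-941811)=−, sgn(-39)=−, so -1.
(a,b)_2: α=2, β=4; u≡5, v≡1 (mod 8); ε(u)ε(v)=0·0, αω(v)=2·0, βω(u)=4·1; sum ≡ 0  ⇒  +1.
(a,b)_41: α=1, u≡26; β=4, v≡33 (mod 41); (26|41)=-1, (33|41)=+1; sign (−1)^0·-1^4·+1^1 = +1.
|Ram(-941811, -39)| = 4, even; anisotropic at {13, 19, 31, ∞}.

[13, 19, 31, inf]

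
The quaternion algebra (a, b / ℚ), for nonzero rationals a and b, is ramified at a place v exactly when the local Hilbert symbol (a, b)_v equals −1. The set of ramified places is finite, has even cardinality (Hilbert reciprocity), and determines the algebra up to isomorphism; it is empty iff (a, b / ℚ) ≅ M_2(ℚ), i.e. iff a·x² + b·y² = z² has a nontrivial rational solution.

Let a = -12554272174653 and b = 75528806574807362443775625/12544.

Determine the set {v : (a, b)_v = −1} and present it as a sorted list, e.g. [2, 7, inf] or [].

[11, 19, 29, 37]

Mod squares: a ≡ -10013, b ≡ 35409. Check v ∈ {∞, 2, 3, 5, 7, 11, 17, 19, 29, 31, 37}.
v=29: a=29^2·(≡15), b=29^3·(≡21) mod 29; (15|29)=-1, (21|29)=-1; (−1)^{2·3·14}·(-1)^3·(-1)^2 = -1.
v=∞: -10013 < 0 and 35409 > 0  ⇒  (a,b)_∞ = +1.
v=7: a=7^0·(≡1), b=7^-2·(≡5) mod 7; (1|7)=+1, (5|7)=-1; (−1)^{0·-2·3}·(+1)^-2·(-1)^0 = +1.
v=11: a=11^2·(≡7), b=11^5·(≡7) mod 11; (7|11)=-1, (7|11)=-1; (−1)^{2·5·5}·(-1)^5·(-1)^2 = -1.
v=2: v_2(a)=0, v_2(b)=-8; units ≡ 3, 1 (mod 8); ε·ε+αω+βω = 1·0+0·0+-8·1 ≡ 0  ⇒  (a,b)_2 = +1.
v=5: a=5^0·(≡2), b=5^4·(≡4) mod 5; (2|5)=-1, (4|5)=+1; (−1)^{0·4·2}·(-1)^4·(+1)^0 = +1.
v=3: a=3^2·(≡1), b=3^7·(≡1) mod 3; (1|3)=+1, (1|3)=+1; (−1)^{2·7·1}·(+1)^7·(+1)^2 = +1.
v=31: a=31^1·(≡14), b=31^2·(≡25) mod 31; (14|31)=+1, (25|31)=+1; (−1)^{1·2·15}·(+1)^2·(+1)^1 = +1.
v=19: a=19^1·(≡17), b=19^0·(≡10) mod 19; (17|19)=+1, (10|19)=-1; (−1)^{1·0·9}·(+1)^0·(-1)^1 = -1.
v=37: a=37^2·(≡17), b=37^3·(≡23) mod 37; (17|37)=-1, (23|37)=-1; (−1)^{2·3·18}·(-1)^3·(-1)^2 = -1.
v=17: a=17^1·(≡7), b=17^2·(≡13) mod 17; (7|17)=-1, (13|17)=+1; (−1)^{1·2·8}·(-1)^2·(+1)^1 = +1.
(-10013, 35409 / ℚ) ramifies at {11, 19, 29, 37}: a division algebra.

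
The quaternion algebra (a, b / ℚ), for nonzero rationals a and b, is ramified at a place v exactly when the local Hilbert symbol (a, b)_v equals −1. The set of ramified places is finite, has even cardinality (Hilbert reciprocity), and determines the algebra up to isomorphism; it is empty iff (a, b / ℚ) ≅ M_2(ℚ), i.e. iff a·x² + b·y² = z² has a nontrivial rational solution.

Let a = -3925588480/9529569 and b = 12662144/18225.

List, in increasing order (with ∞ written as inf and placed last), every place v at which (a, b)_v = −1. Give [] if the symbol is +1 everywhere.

(a, b) ≡ (-126730, 374) mod (ℚ^×)²; places V = {2, 3, 5, 7, 11, 17, 19, 23, 29, ∞}.
(a,b)_23: α=1, u≡21; β=2, v≡12 (mod 23); (21|23)=-1, (12|23)=+1; sign (−1)^0·-1^2·+1^1 = +1.
(a,b)_7: α=-6, u≡3; β=0, v≡3 (mod 7); (3|7)=-1, (3|7)=-1; sign (−1)^0·-1^0·-1^-6 = +1.
(a,b)_3: α=-4, u≡2; β=-6, v≡2 (mod 3); (2|3)=-1, (2|3)=-1; sign (−1)^0·-1^-6·-1^-4 = +1.
(a,b)_5: α=1, u≡1; β=-2, v≡1 (mod 5); (1|5)=+1, (1|5)=+1; sign (−1)^0·+1^-2·+1^1 = +1.
(a,b)_29: α=1, u≡16; β=0, v≡26 (mod 29); (16|29)=+1, (26|29)=-1; sign (−1)^0·+1^0·-1^1 = -1.
(a,b)_2: α=9, β=7; u≡3, v≡3 (mod 8); ε(u)ε(v)=1·1, αω(v)=9·1, βω(u)=7·1; sum ≡ 1  ⇒  -1.
(a,b)_11: α=2, u≡5; β=1, v≡1 (mod 11); (5|11)=+1, (1|11)=+1; sign (−1)^0·+1^1·+1^2 = +1.
(a,b)_∞: sgn(-126730)=−, sgn(374)=+, so +1.
(a,b)_17: α=0, u≡12; β=1, v≡11 (mod 17); (12|17)=-1, (11|17)=-1; sign (−1)^0·-1^1·-1^0 = -1.
(a,b)_19: α=1, u≡14; β=0, v≡3 (mod 19); (14|19)=-1, (3|19)=-1; sign (−1)^0·-1^0·-1^1 = -1.
(-126730, 374 / ℚ) ramifies at {2, 17, 19, 29}: a division algebra.

[2, 17, 19, 29]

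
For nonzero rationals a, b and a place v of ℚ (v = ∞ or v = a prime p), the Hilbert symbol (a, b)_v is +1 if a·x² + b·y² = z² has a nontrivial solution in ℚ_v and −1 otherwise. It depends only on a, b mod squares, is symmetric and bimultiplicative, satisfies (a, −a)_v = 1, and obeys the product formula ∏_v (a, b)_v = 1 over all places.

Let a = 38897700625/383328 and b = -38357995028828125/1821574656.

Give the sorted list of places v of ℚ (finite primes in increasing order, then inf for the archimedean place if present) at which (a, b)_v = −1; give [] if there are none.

Mod squares: a ≡ 22, b ≡ -4830. Check v ∈ {∞, 2, 3, 5, 7, 11, 23}.
v=5: a=5^4·(≡2), b=5^7·(≡1) mod 5; (2|5)=-1, (1|5)=+1; (−1)^{4·7·2}·(-1)^7·(+1)^4 = -1.
v=∞: 22 > 0 and -4830 < 0  ⇒  (a,b)_∞ = +1.
v=3: a=3^-2·(≡1), b=3^-5·(≡1) mod 3; (1|3)=+1, (1|3)=+1; (−1)^{-2·-5·1}·(+1)^-5·(+1)^-2 = +1.
v=11: a=11^-3·(≡7), b=11^-4·(≡7) mod 11; (7|11)=-1, (7|11)=-1; (−1)^{-3·-4·5}·(-1)^-4·(-1)^-3 = -1.
v=2: v_2(a)=-5, v_2(b)=-9; units ≡ 3, 1 (mod 8); ε·ε+αω+βω = 1·0+-5·0+-9·1 ≡ 1  ⇒  (a,b)_2 = -1.
v=7: a=7^6·(≡1), b=7^9·(≡5) mod 7; (1|7)=+1, (5|7)=-1; (−1)^{6·9·3}·(+1)^9·(-1)^6 = +1.
v=23: a=23^2·(≡20), b=23^3·(≡22) mod 23; (20|23)=-1, (22|23)=-1; (−1)^{2·3·11}·(-1)^3·(-1)^2 = -1.
(22, -4830 / ℚ) ramifies at {2, 5, 11, 23}: a division algebra.

[2, 5, 11, 23]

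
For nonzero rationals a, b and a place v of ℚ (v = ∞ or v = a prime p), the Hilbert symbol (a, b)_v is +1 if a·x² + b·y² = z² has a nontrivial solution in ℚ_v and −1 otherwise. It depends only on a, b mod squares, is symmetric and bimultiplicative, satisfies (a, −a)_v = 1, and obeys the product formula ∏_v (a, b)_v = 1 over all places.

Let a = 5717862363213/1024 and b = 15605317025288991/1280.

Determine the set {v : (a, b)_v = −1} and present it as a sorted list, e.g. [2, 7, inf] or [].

Mod squares: a ≡ 13, b ≡ 13195. Check v ∈ {∞, 2, 3, 5, 7, 11, 13, 29}.
v=7: a=7^2·(≡5), b=7^3·(≡4) mod 7; (5|7)=-1, (4|7)=+1; (−1)^{2·3·3}·(-1)^3·(+1)^2 = -1.
v=11: a=11^4·(≡7), b=11^6·(≡8) mod 11; (7|11)=-1, (8|11)=-1; (−1)^{4·6·5}·(-1)^6·(-1)^4 = +1.
v=13: a=13^1·(≡1), b=13^1·(≡4) mod 13; (1|13)=+1, (4|13)=+1; (−1)^{1·1·6}·(+1)^1·(+1)^1 = +1.
v=∞: 13 > 0 and 13195 > 0  ⇒  (a,b)_∞ = +1.
v=5: a=5^0·(≡2), b=5^-1·(≡1) mod 5; (2|5)=-1, (1|5)=+1; (−1)^{0·-1·2}·(-1)^-1·(+1)^0 = -1.
v=3: a=3^6·(≡1), b=3^4·(≡1) mod 3; (1|3)=+1, (1|3)=+1; (−1)^{6·4·1}·(+1)^4·(+1)^6 = +1.
v=29: a=29^2·(≡5), b=29^3·(≡22) mod 29; (5|29)=+1, (22|29)=+1; (−1)^{2·3·14}·(+1)^3·(+1)^2 = +1.
v=2: v_2(a)=-10, v_2(b)=-8; units ≡ 5, 3 (mod 8); ε·ε+αω+βω = 0·1+-10·1+-8·1 ≡ 0  ⇒  (a,b)_2 = +1.
Ram(13, 13195) = {5, 7}; no ℚ_5-point on the conic.

[5, 7]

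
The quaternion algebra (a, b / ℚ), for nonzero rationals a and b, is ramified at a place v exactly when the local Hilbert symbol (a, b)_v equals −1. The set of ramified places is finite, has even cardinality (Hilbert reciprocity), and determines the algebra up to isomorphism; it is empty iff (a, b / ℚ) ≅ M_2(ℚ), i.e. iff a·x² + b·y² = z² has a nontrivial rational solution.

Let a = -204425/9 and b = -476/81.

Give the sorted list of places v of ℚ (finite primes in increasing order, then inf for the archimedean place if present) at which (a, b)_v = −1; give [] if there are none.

(a, b) ≡ (-8177, -119) mod (ℚ^×)²; places V = {2, 3, 5, 7, 13, 17, 37, ∞}.
(a,b)_7: α=0, u≡5; β=1, v≡4 (mod 7); (5|7)=-1, (4|7)=+1; sign (−1)^0·-1^1·+1^0 = -1.
(a,b)_13: α=1, u≡2; β=0, v≡6 (mod 13); (2|13)=-1, (6|13)=-1; sign (−1)^0·-1^0·-1^1 = -1.
(a,b)_37: α=1, u≡11; β=0, v≡6 (mod 37); (11|37)=+1, (6|37)=-1; sign (−1)^0·+1^0·-1^1 = -1.
(a,b)_5: α=2, u≡2; β=0, v≡4 (mod 5); (2|5)=-1, (4|5)=+1; sign (−1)^0·-1^0·+1^2 = +1.
(a,b)_∞: sgn(-8177)=−, sgn(-119)=−, so -1.
(a,b)_17: α=1, u≡5; β=1, v≡7 (mod 17); (5|17)=-1, (7|17)=-1; sign (−1)^0·-1^1·-1^1 = +1.
(a,b)_2: α=0, β=2; u≡7, v≡1 (mod 8); ε(u)ε(v)=1·0, αω(v)=0·0, βω(u)=2·0; sum ≡ 0  ⇒  +1.
(a,b)_3: α=-2, u≡1; β=-4, v≡1 (mod 3); (1|3)=+1, (1|3)=+1; sign (−1)^0·+1^-4·+1^-2 = +1.
|Ram(-8177, -119)| = 4, even; anisotropic at {7, 13, 37, ∞}.

[7, 13, 37, inf]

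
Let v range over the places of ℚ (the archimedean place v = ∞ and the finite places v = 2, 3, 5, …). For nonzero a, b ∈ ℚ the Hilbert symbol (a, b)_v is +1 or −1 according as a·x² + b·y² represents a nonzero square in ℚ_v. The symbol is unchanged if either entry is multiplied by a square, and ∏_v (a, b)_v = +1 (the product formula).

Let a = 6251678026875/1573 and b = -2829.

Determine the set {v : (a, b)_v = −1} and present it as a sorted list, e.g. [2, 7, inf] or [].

Mod squares: a ≡ 27312519, b ≡ -2829. Check v ∈ {∞, 2, 3, 5, 11, 13, 19, 23, 29, 31, 41}.
v=19: a=19^1·(≡12), b=19^0·(≡2) mod 19; (12|19)=-1, (2|19)=-1; (−1)^{1·0·9}·(-1)^0·(-1)^1 = -1.
v=31: a=31^1·(≡22), b=31^0·(≡23) mod 31; (22|31)=-1, (23|31)=-1; (−1)^{1·0·15}·(-1)^0·(-1)^1 = -1.
v=3: a=3^3·(≡1), b=3^1·(≡2) mod 3; (1|3)=+1, (2|3)=-1; (−1)^{3·1·1}·(+1)^1·(-1)^3 = +1.
v=11: a=11^-2·(≡3), b=11^0·(≡9) mod 11; (3|11)=+1, (9|11)=+1; (−1)^{-2·0·5}·(+1)^0·(+1)^-2 = +1.
v=13: a=13^-1·(≡2), b=13^0·(≡5) mod 13; (2|13)=-1, (5|13)=-1; (−1)^{-1·0·6}·(-1)^0·(-1)^-1 = -1.
v=5: a=5^4·(≡1), b=5^0·(≡1) mod 5; (1|5)=+1, (1|5)=+1; (−1)^{4·0·2}·(+1)^0·(+1)^4 = +1.
v=23: a=23^2·(≡20), b=23^1·(≡15) mod 23; (20|23)=-1, (15|23)=-1; (−1)^{2·1·11}·(-1)^1·(-1)^2 = -1.
v=41: a=41^1·(≡4), b=41^1·(≡13) mod 41; (4|41)=+1, (13|41)=-1; (−1)^{1·1·20}·(+1)^1·(-1)^1 = -1.
v=∞: 27312519 > 0 and -2829 < 0  ⇒  (a,b)_∞ = +1.
v=2: v_2(a)=0, v_2(b)=0; units ≡ 7, 3 (mod 8); ε·ε+αω+βω = 1·1+0·1+0·0 ≡ 1  ⇒  (a,b)_2 = -1.
v=29: a=29^1·(≡24), b=29^0·(≡13) mod 29; (24|29)=+1, (13|29)=+1; (−1)^{1·0·14}·(+1)^0·(+1)^1 = +1.
|Ram(27312519, -2829)| = 6, even; anisotropic at {2, 13, 19, 23, 31, 41}.

[2, 13, 19, 23, 31, 41]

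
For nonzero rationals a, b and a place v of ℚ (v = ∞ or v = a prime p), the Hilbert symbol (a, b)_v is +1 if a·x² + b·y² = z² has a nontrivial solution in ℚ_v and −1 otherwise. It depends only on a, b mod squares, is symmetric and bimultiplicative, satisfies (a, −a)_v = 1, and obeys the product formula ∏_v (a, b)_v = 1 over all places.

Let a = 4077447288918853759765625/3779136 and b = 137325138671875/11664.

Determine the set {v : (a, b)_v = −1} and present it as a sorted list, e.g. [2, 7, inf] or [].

(a, b) ≡ (185, 256795) mod (ℚ^×)²; places V = {2, 3, 5, 7, 11, 23, 29, 37, ∞}.
(a,b)_23: α=2, u≡12; β=1, v≡19 (mod 23); (12|23)=+1, (19|23)=-1; sign (−1)^0·+1^1·-1^2 = +1.
(a,b)_7: α=2, u≡5; β=1, v≡5 (mod 7); (5|7)=-1, (5|7)=-1; sign (−1)^0·-1^1·-1^2 = -1.
(a,b)_11: α=2, u≡3; β=1, v≡4 (mod 11); (3|11)=+1, (4|11)=+1; sign (−1)^0·+1^1·+1^2 = +1.
(a,b)_5: α=15, u≡3; β=9, v≡4 (mod 5); (3|5)=-1, (4|5)=+1; sign (−1)^0·-1^9·+1^15 = -1.
(a,b)_3: α=-10, u≡2; β=-6, v≡1 (mod 3); (2|3)=-1, (1|3)=+1; sign (−1)^0·-1^-6·+1^-10 = +1.
(a,b)_∞: sgn(185)=+, sgn(256795)=+, so +1.
(a,b)_37: α=3, u≡5; β=2, v≡2 (mod 37); (5|37)=-1, (2|37)=-1; sign (−1)^0·-1^2·-1^3 = -1.
(a,b)_2: α=-6, β=-4; u≡1, v≡3 (mod 8); ε(u)ε(v)=0·1, αω(v)=-6·1, βω(u)=-4·0; sum ≡ 0  ⇒  +1.
(a,b)_29: α=2, u≡3; β=1, v≡8 (mod 29); (3|29)=-1, (8|29)=-1; sign (−1)^0·-1^1·-1^2 = -1.
(185, 256795 / ℚ) ramifies at {5, 7, 29, 37}: a division algebra.

[5, 7, 29, 37]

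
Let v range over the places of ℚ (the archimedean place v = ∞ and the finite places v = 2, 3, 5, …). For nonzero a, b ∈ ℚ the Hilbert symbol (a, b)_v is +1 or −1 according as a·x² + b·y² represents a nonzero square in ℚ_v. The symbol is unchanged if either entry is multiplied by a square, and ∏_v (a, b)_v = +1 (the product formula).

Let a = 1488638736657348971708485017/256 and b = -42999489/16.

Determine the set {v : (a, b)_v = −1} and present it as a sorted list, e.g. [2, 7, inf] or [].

(a, b) ≡ (58815393, -5681) mod (ℚ^×)²; places V = {2, 3, 7, 13, 17, 19, 23, 29, ∞}.
(a,b)_13: α=5, u≡10; β=1, v≡5 (mod 13); (10|13)=+1, (5|13)=-1; sign (−1)^0·+1^1·-1^5 = -1.
(a,b)_23: α=3, u≡17; β=1, v≡18 (mod 23); (17|23)=-1, (18|23)=+1; sign (−1)^1·-1^1·+1^3 = +1.
(a,b)_19: α=3, u≡14; β=1, v≡1 (mod 19); (14|19)=-1, (1|19)=+1; sign (−1)^1·-1^1·+1^3 = +1.
(a,b)_∞: sgn(58815393)=+, sgn(-5681)=−, so +1.
(a,b)_3: α=9, u≡2; β=2, v≡1 (mod 3); (2|3)=-1, (1|3)=+1; sign (−1)^0·-1^2·+1^9 = +1.
(a,b)_17: α=1, u≡1; β=0, v≡12 (mod 17); (1|17)=+1, (12|17)=-1; sign (−1)^0·+1^0·-1^1 = -1.
(a,b)_7: α=1, u≡1; β=0, v≡3 (mod 7); (1|7)=+1, (3|7)=-1; sign (−1)^0·+1^0·-1^1 = -1.
(a,b)_2: α=-8, β=-4; u≡1, v≡7 (mod 8); ε(u)ε(v)=0·1, αω(v)=-8·0, βω(u)=-4·0; sum ≡ 0  ⇒  +1.
(a,b)_29: α=5, u≡10; β=2, v≡18 (mod 29); (10|29)=-1, (18|29)=-1; sign (−1)^0·-1^2·-1^5 = -1.
Ram(58815393, -5681) = {7, 13, 17, 29}; no ℚ_7-point on the conic.

[7, 13, 17, 29]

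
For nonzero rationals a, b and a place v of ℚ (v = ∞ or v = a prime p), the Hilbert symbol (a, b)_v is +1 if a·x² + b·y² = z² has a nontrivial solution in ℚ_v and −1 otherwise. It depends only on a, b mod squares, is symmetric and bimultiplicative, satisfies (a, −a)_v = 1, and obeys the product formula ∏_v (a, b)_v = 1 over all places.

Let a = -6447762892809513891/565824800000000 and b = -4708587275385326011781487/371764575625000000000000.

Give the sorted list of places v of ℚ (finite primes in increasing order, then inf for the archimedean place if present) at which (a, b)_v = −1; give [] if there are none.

(a, b) ≡ (-4278, -527) mod (ℚ^×)²; places V = {2, 3, 5, 7, 11, 17, 23, 29, 31, 41, ∞}.
(a,b)_17: α=2, u≡11; β=3, v≡10 (mod 17); (11|17)=-1, (10|17)=-1; sign (−1)^0·-1^3·-1^2 = -1.
(a,b)_23: α=1, u≡14; β=2, v≡13 (mod 23); (14|23)=-1, (13|23)=+1; sign (−1)^0·-1^2·+1^1 = +1.
(a,b)_31: α=3, u≡30; β=5, v≡4 (mod 31); (30|31)=-1, (4|31)=+1; sign (−1)^1·-1^5·+1^3 = +1.
(a,b)_7: α=2, u≡6; β=2, v≡3 (mod 7); (6|7)=-1, (3|7)=-1; sign (−1)^0·-1^2·-1^2 = +1.
(a,b)_41: α=2, u≡28; β=0, v≡28 (mod 41); (28|41)=-1, (28|41)=-1; sign (−1)^0·-1^0·-1^2 = +1.
(a,b)_2: α=-11, β=-12; u≡5, v≡1 (mod 8); ε(u)ε(v)=0·0, αω(v)=-11·0, βω(u)=-12·1; sum ≡ 0  ⇒  +1.
(a,b)_∞: sgn(-4278)=−, sgn(-527)=−, so -1.
(a,b)_5: α=-8, u≡3; β=-16, v≡3 (mod 5); (3|5)=-1, (3|5)=-1; sign (−1)^0·-1^-16·-1^-8 = +1.
(a,b)_29: α=-4, u≡21; β=-6, v≡13 (mod 29); (21|29)=-1, (13|29)=+1; sign (−1)^0·-1^-6·+1^-4 = +1.
(a,b)_3: α=3, u≡2; β=6, v≡1 (mod 3); (2|3)=-1, (1|3)=+1; sign (−1)^0·-1^6·+1^3 = +1.
(a,b)_11: α=4, u≡5; β=6, v≡9 (mod 11); (5|11)=+1, (9|11)=+1; sign (−1)^0·+1^6·+1^4 = +1.
|Ram(-4278, -527)| = 2, even; anisotropic at {17, ∞}.

[17, inf]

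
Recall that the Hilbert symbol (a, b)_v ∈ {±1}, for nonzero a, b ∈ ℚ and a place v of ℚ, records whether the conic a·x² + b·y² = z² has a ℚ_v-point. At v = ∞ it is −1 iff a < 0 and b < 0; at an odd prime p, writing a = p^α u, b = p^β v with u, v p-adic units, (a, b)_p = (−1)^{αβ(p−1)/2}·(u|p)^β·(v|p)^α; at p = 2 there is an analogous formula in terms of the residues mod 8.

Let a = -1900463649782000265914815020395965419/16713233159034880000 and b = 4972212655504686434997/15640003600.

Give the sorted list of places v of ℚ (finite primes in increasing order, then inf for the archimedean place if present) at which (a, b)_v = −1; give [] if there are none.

(a, b) ≡ (-437437, 20677) mod (ℚ^×)²; places V = {2, 3, 5, 7, 11, 13, 17, 19, 23, 29, 31, 37, 47, ∞}.
(a,b)_2: α=-14, β=-4; u≡3, v≡5 (mod 8); ε(u)ε(v)=1·0, αω(v)=-14·1, βω(u)=-4·1; sum ≡ 0  ⇒  +1.
(a,b)_5: α=-4, u≡2; β=-2, v≡3 (mod 5); (2|5)=-1, (3|5)=-1; sign (−1)^0·-1^-2·-1^-4 = +1.
(a,b)_13: α=-7, u≡7; β=-4, v≡11 (mod 13); (7|13)=-1, (11|13)=-1; sign (−1)^0·-1^-4·-1^-7 = -1.
(a,b)_11: α=3, u≡4; β=2, v≡6 (mod 11); (4|11)=+1, (6|11)=-1; sign (−1)^0·+1^2·-1^3 = -1.
(a,b)_29: α=2, u≡9; β=1, v≡15 (mod 29); (9|29)=+1, (15|29)=-1; sign (−1)^0·+1^1·-1^2 = +1.
(a,b)_31: α=8, u≡5; β=5, v≡2 (mod 31); (5|31)=+1, (2|31)=+1; sign (−1)^0·+1^5·+1^8 = +1.
(a,b)_∞: sgn(-437437)=−, sgn(20677)=+, so +1.
(a,b)_37: α=-2, u≡18; β=-2, v≡17 (mod 37); (18|37)=-1, (17|37)=-1; sign (−1)^0·-1^-2·-1^-2 = +1.
(a,b)_47: α=6, u≡33; β=4, v≡38 (mod 47); (33|47)=-1, (38|47)=-1; sign (−1)^0·-1^4·-1^6 = +1.
(a,b)_3: α=4, u≡2; β=2, v≡1 (mod 3); (2|3)=-1, (1|3)=+1; sign (−1)^0·-1^2·+1^4 = +1.
(a,b)_23: α=1, u≡4; β=1, v≡8 (mod 23); (4|23)=+1, (8|23)=+1; sign (−1)^1·+1^1·+1^1 = -1.
(a,b)_17: α=2, u≡11; β=0, v≡7 (mod 17); (11|17)=-1, (7|17)=-1; sign (−1)^0·-1^0·-1^2 = +1.
(a,b)_7: α=3, u≡3; β=2, v≡6 (mod 7); (3|7)=-1, (6|7)=-1; sign (−1)^0·-1^2·-1^3 = -1.
(a,b)_19: α=-1, u≡17; β=0, v≡7 (mod 19); (17|19)=+1, (7|19)=+1; sign (−1)^0·+1^0·+1^-1 = +1.
|Ram(-437437, 20677)| = 4, even; anisotropic at {7, 11, 13, 23}.

[7, 11, 13, 23]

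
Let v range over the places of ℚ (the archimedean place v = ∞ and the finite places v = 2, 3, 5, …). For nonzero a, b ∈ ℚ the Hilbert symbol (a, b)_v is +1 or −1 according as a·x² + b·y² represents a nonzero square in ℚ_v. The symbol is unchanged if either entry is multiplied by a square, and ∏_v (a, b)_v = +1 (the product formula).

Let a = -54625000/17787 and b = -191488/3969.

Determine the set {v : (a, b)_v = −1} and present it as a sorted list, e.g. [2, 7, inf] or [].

(a, b) ≡ (-2622, -187) mod (ℚ^×)²; places V = {2, 3, 5, 7, 11, 17, 19, 23, ∞}.
(a,b)_3: α=-1, u≡2; β=-4, v≡2 (mod 3); (2|3)=-1, (2|3)=-1; sign (−1)^0·-1^-4·-1^-1 = -1.
(a,b)_2: α=3, β=10; u≡1, v≡5 (mod 8); ε(u)ε(v)=0·0, αω(v)=3·1, βω(u)=10·0; sum ≡ 1  ⇒  -1.
(a,b)_∞: sgn(-2622)=−, sgn(-187)=−, so -1.
(a,b)_5: α=6, u≡2; β=0, v≡3 (mod 5); (2|5)=-1, (3|5)=-1; sign (−1)^0·-1^0·-1^6 = +1.
(a,b)_17: α=0, u≡16; β=1, v≡3 (mod 17); (16|17)=+1, (3|17)=-1; sign (−1)^0·+1^1·-1^0 = +1.
(a,b)_11: α=-2, u≡8; β=1, v≡3 (mod 11); (8|11)=-1, (3|11)=+1; sign (−1)^0·-1^1·+1^-2 = -1.
(a,b)_19: α=1, u≡14; β=0, v≡3 (mod 19); (14|19)=-1, (3|19)=-1; sign (−1)^0·-1^0·-1^1 = -1.
(a,b)_23: α=1, u≡9; β=0, v≡22 (mod 23); (9|23)=+1, (22|23)=-1; sign (−1)^0·+1^0·-1^1 = -1.
(a,b)_7: α=-2, u≡3; β=-2, v≡1 (mod 7); (3|7)=-1, (1|7)=+1; sign (−1)^0·-1^-2·+1^-2 = +1.
(-2622, -187 / ℚ) ramifies at {2, 3, 11, 19, 23, ∞}: a division algebra.

[2, 3, 11, 19, 23, inf]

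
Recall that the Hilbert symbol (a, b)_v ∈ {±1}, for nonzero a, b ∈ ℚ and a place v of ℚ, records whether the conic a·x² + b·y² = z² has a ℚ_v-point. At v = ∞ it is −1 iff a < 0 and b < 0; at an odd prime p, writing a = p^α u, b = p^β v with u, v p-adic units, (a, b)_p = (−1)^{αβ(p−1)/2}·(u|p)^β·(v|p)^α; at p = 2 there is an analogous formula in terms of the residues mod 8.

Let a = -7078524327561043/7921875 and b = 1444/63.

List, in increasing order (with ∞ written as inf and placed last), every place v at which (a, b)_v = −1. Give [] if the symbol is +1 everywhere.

Mod squares: a ≡ -45849, b ≡ 7. Check v ∈ {∞, 2, 3, 5, 7, 13, 17, 19, 29, 31, 43}.
v=2: v_2(a)=0, v_2(b)=2; units ≡ 7, 7 (mod 8); ε·ε+αω+βω = 1·1+0·0+2·0 ≡ 1  ⇒  (a,b)_2 = -1.
v=31: a=31^1·(≡1), b=31^0·(≡18) mod 31; (1|31)=+1, (18|31)=+1; (−1)^{1·0·15}·(+1)^0·(+1)^1 = +1.
v=43: a=43^2·(≡28), b=43^0·(≡12) mod 43; (28|43)=-1, (12|43)=-1; (−1)^{2·0·21}·(-1)^0·(-1)^2 = +1.
v=29: a=29^1·(≡11), b=29^0·(≡22) mod 29; (11|29)=-1, (22|29)=+1; (−1)^{1·0·14}·(-1)^0·(+1)^1 = +1.
v=13: a=13^-2·(≡2), b=13^0·(≡6) mod 13; (2|13)=-1, (6|13)=-1; (−1)^{-2·0·6}·(-1)^0·(-1)^-2 = +1.
v=3: a=3^-1·(≡2), b=3^-2·(≡1) mod 3; (2|3)=-1, (1|3)=+1; (−1)^{-1·-2·1}·(-1)^-2·(+1)^-1 = +1.
v=5: a=5^-6·(≡1), b=5^0·(≡3) mod 5; (1|5)=+1, (3|5)=-1; (−1)^{-6·0·2}·(+1)^0·(-1)^-6 = +1.
v=7: a=7^4·(≡4), b=7^-1·(≡1) mod 7; (4|7)=+1, (1|7)=+1; (−1)^{4·-1·3}·(+1)^-1·(+1)^4 = +1.
v=19: a=19^2·(≡9), b=19^2·(≡7) mod 19; (9|19)=+1, (7|19)=+1; (−1)^{2·2·9}·(+1)^2·(+1)^2 = +1.
v=∞: -45849 < 0 and 7 > 0  ⇒  (a,b)_∞ = +1.
v=17: a=17^3·(≡10), b=17^0·(≡7) mod 17; (10|17)=-1, (7|17)=-1; (−1)^{3·0·8}·(-1)^0·(-1)^3 = -1.
|Ram(-45849, 7)| = 2, even; anisotropic at {2, 17}.

[2, 17]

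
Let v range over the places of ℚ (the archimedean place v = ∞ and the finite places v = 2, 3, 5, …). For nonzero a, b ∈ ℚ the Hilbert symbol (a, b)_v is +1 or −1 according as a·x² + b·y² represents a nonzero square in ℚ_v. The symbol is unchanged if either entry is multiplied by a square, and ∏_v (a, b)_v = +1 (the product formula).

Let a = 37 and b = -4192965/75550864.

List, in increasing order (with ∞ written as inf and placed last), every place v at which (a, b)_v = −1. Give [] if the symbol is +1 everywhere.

(a, b) ≡ (37, -51765) mod (ℚ^×)²; places V = {2, 3, 5, 7, 17, 29, 37, 41, 53, ∞}.
(a,b)_7: α=0, u≡2; β=1, v≡4 (mod 7); (2|7)=+1, (4|7)=+1; sign (−1)^0·+1^1·+1^0 = +1.
(a,b)_2: α=0, β=-4; u≡5, v≡3 (mod 8); ε(u)ε(v)=0·1, αω(v)=0·1, βω(u)=-4·1; sum ≡ 0  ⇒  +1.
(a,b)_5: α=0, u≡2; β=1, v≡3 (mod 5); (2|5)=-1, (3|5)=-1; sign (−1)^0·-1^1·-1^0 = -1.
(a,b)_37: α=1, u≡1; β=0, v≡19 (mod 37); (1|37)=+1, (19|37)=-1; sign (−1)^0·+1^0·-1^1 = -1.
(a,b)_41: α=0, u≡37; β=-2, v≡8 (mod 41); (37|41)=+1, (8|41)=+1; sign (−1)^0·+1^-2·+1^0 = +1.
(a,b)_3: α=0, u≡1; β=5, v≡1 (mod 3); (1|3)=+1, (1|3)=+1; sign (−1)^0·+1^5·+1^0 = +1.
(a,b)_29: α=0, u≡8; β=1, v≡16 (mod 29); (8|29)=-1, (16|29)=+1; sign (−1)^0·-1^1·+1^0 = -1.
(a,b)_17: α=0, u≡3; β=1, v≡1 (mod 17); (3|17)=-1, (1|17)=+1; sign (−1)^0·-1^1·+1^0 = -1.
(a,b)_53: α=0, u≡37; β=-2, v≡37 (mod 53); (37|53)=+1, (37|53)=+1; sign (−1)^0·+1^-2·+1^0 = +1.
(a,b)_∞: sgn(37)=+, sgn(-51765)=−, so +1.
(37, -51765 / ℚ) ramifies at {5, 17, 29, 37}: a division algebra.

[5, 17, 29, 37]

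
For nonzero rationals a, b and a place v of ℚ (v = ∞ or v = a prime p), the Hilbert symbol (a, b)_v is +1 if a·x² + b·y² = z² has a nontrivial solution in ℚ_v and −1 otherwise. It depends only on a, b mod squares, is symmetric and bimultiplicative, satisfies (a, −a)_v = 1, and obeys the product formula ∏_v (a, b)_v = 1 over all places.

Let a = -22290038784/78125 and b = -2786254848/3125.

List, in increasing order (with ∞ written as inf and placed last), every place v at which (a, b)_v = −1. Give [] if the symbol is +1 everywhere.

Mod squares: a ≡ -20995, b ≡ -41990. Check v ∈ {∞, 2, 3, 5, 13, 17, 19}.
v=∞: -20995 < 0 and -41990 < 0  ⇒  (a,b)_∞ = -1.
v=17: a=17^1·(≡7), b=17^1·(≡7) mod 17; (7|17)=-1, (7|17)=-1; (−1)^{1·1·8}·(-1)^1·(-1)^1 = +1.
v=2: v_2(a)=16, v_2(b)=13; units ≡ 5, 5 (mod 8); ε·ε+αω+βω = 0·0+16·1+13·1 ≡ 1  ⇒  (a,b)_2 = -1.
v=3: a=3^4·(≡2), b=3^4·(≡1) mod 3; (2|3)=-1, (1|3)=+1; (−1)^{4·4·1}·(-1)^4·(+1)^4 = +1.
v=19: a=19^1·(≡5), b=19^1·(≡18) mod 19; (5|19)=+1, (18|19)=-1; (−1)^{1·1·9}·(+1)^1·(-1)^1 = +1.
v=5: a=5^-7·(≡1), b=5^-5·(≡2) mod 5; (1|5)=+1, (2|5)=-1; (−1)^{-7·-5·2}·(+1)^-5·(-1)^-7 = -1.
v=13: a=13^1·(≡12), b=13^1·(≡5) mod 13; (12|13)=+1, (5|13)=-1; (−1)^{1·1·6}·(+1)^1·(-1)^1 = -1.
|Ram(-20995, -41990)| = 4, even; anisotropic at {2, 5, 13, ∞}.

[2, 5, 13, inf]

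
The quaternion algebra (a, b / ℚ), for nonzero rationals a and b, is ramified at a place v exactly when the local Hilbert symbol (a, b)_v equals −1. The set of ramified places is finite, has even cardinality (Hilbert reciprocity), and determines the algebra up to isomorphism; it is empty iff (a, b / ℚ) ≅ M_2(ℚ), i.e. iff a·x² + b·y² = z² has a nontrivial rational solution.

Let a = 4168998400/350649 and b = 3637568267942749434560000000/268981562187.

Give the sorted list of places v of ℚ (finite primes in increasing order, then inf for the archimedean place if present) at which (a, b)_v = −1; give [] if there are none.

(a, b) ≡ (22126, 54595905) mod (ℚ^×)²; places V = {2, 3, 5, 7, 13, 17, 23, 37, 41, 47, ∞}.
(a,b)_13: α=-1, u≡9; β=-1, v≡10 (mod 13); (9|13)=+1, (10|13)=+1; sign (−1)^0·+1^-1·+1^-1 = +1.
(a,b)_3: α=-6, u≡1; β=-5, v≡2 (mod 3); (1|3)=+1, (2|3)=-1; sign (−1)^0·+1^-5·-1^-6 = +1.
(a,b)_5: α=2, u≡4; β=7, v≡4 (mod 5); (4|5)=+1, (4|5)=+1; sign (−1)^0·+1^7·+1^2 = +1.
(a,b)_∞: sgn(22126)=+, sgn(54595905)=+, so +1.
(a,b)_2: α=9, β=12; u≡7, v≡1 (mod 8); ε(u)ε(v)=1·0, αω(v)=9·0, βω(u)=12·0; sum ≡ 0  ⇒  +1.
(a,b)_41: α=0, u≡14; β=-2, v≡25 (mod 41); (14|41)=-1, (25|41)=+1; sign (−1)^0·-1^-2·+1^0 = +1.
(a,b)_47: α=0, u≡1; β=1, v≡41 (mod 47); (1|47)=+1, (41|47)=-1; sign (−1)^0·+1^1·-1^0 = +1.
(a,b)_17: α=2, u≡9; β=6, v≡11 (mod 17); (9|17)=+1, (11|17)=-1; sign (−1)^0·+1^6·-1^2 = +1.
(a,b)_37: α=-1, u≡18; β=-3, v≡8 (mod 37); (18|37)=-1, (8|37)=-1; sign (−1)^0·-1^-3·-1^-1 = +1.
(a,b)_23: α=1, u≡17; β=3, v≡10 (mod 23); (17|23)=-1, (10|23)=-1; sign (−1)^1·-1^3·-1^1 = -1.
(a,b)_7: α=2, u≡6; β=7, v≡2 (mod 7); (6|7)=-1, (2|7)=+1; sign (−1)^0·-1^7·+1^2 = -1.
(22126, 54595905 / ℚ) ramifies at {7, 23}: a division algebra.

[7, 23]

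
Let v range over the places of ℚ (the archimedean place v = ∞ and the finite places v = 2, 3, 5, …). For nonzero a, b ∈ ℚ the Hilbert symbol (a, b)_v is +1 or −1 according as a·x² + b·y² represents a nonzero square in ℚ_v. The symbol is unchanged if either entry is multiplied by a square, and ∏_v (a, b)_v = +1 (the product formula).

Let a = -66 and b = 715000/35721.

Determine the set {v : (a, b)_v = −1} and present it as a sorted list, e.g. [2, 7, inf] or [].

[2, 11]

(a, b) ≡ (-66, 286) mod (ℚ^×)²; places V = {2, 3, 5, 7, 11, 13, ∞}.
(a,b)_7: α=0, u≡4; β=-2, v≡6 (mod 7); (4|7)=+1, (6|7)=-1; sign (−1)^0·+1^-2·-1^0 = +1.
(a,b)_11: α=1, u≡5; β=1, v≡3 (mod 11); (5|11)=+1, (3|11)=+1; sign (−1)^1·+1^1·+1^1 = -1.
(a,b)_3: α=1, u≡2; β=-6, v≡1 (mod 3); (2|3)=-1, (1|3)=+1; sign (−1)^0·-1^-6·+1^1 = +1.
(a,b)_2: α=1, β=3; u≡7, v≡7 (mod 8); ε(u)ε(v)=1·1, αω(v)=1·0, βω(u)=3·0; sum ≡ 1  ⇒  -1.
(a,b)_∞: sgn(-66)=−, sgn(286)=+, so +1.
(a,b)_5: α=0, u≡4; β=4, v≡4 (mod 5); (4|5)=+1, (4|5)=+1; sign (−1)^0·+1^4·+1^0 = +1.
(a,b)_13: α=0, u≡12; β=1, v≡1 (mod 13); (12|13)=+1, (1|13)=+1; sign (−1)^0·+1^1·+1^0 = +1.
(-66, 286 / ℚ) ramifies at {2, 11}: a division algebra.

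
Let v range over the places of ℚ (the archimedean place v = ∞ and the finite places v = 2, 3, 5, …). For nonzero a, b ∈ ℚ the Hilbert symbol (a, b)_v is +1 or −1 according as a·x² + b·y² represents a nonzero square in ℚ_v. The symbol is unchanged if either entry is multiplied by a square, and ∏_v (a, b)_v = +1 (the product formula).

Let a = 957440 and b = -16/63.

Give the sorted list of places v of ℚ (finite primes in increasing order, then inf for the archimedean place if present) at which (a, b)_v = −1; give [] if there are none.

(a, b) ≡ (935, -7) mod (ℚ^×)²; places V = {2, 3, 5, 7, 11, 17, ∞}.
(a,b)_∞: sgn(935)=+, sgn(-7)=−, so +1.
(a,b)_11: α=1, u≡8; β=0, v≡9 (mod 11); (8|11)=-1, (9|11)=+1; sign (−1)^0·-1^0·+1^1 = +1.
(a,b)_2: α=10, β=4; u≡7, v≡1 (mod 8); ε(u)ε(v)=1·0, αω(v)=10·0, βω(u)=4·0; sum ≡ 0  ⇒  +1.
(a,b)_5: α=1, u≡3; β=0, v≡3 (mod 5); (3|5)=-1, (3|5)=-1; sign (−1)^0·-1^0·-1^1 = -1.
(a,b)_3: α=0, u≡2; β=-2, v≡2 (mod 3); (2|3)=-1, (2|3)=-1; sign (−1)^0·-1^-2·-1^0 = +1.
(a,b)_7: α=0, u≡1; β=-1, v≡6 (mod 7); (1|7)=+1, (6|7)=-1; sign (−1)^0·+1^-1·-1^0 = +1.
(a,b)_17: α=1, u≡16; β=0, v≡10 (mod 17); (16|17)=+1, (10|17)=-1; sign (−1)^0·+1^0·-1^1 = -1.
Ram(935, -7) = {5, 17}; no ℚ_5-point on the conic.

[5, 17]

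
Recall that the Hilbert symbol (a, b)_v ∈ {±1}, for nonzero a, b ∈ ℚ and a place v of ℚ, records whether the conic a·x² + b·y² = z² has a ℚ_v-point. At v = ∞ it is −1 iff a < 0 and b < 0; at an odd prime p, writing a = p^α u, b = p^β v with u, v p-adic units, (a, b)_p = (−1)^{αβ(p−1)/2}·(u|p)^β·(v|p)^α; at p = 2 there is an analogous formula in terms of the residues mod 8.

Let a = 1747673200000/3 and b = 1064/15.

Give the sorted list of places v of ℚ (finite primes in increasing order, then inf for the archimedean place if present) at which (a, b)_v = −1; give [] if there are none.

Mod squares: a ≡ 7410, b ≡ 3990. Check v ∈ {∞, 2, 3, 5, 7, 13, 19}.
v=7: a=7^2·(≡2), b=7^1·(≡5) mod 7; (2|7)=+1, (5|7)=-1; (−1)^{2·1·3}·(+1)^1·(-1)^2 = +1.
v=13: a=13^1·(≡2), b=13^0·(≡12) mod 13; (2|13)=-1, (12|13)=+1; (−1)^{1·0·6}·(-1)^0·(+1)^1 = +1.
v=2: v_2(a)=7, v_2(b)=3; units ≡ 1, 3 (mod 8); ε·ε+αω+βω = 0·1+7·1+3·0 ≡ 1  ⇒  (a,b)_2 = -1.
v=19: a=19^3·(≡2), b=19^1·(≡5) mod 19; (2|19)=-1, (5|19)=+1; (−1)^{3·1·9}·(-1)^1·(+1)^3 = +1.
v=3: a=3^-1·(≡1), b=3^-1·(≡1) mod 3; (1|3)=+1, (1|3)=+1; (−1)^{-1·-1·1}·(+1)^-1·(+1)^-1 = -1.
v=5: a=5^5·(≡3), b=5^-1·(≡3) mod 5; (3|5)=-1, (3|5)=-1; (−1)^{5·-1·2}·(-1)^-1·(-1)^5 = +1.
v=∞: 7410 > 0 and 3990 > 0  ⇒  (a,b)_∞ = +1.
|Ram(7410, 3990)| = 2, even; anisotropic at {2, 3}.

[2, 3]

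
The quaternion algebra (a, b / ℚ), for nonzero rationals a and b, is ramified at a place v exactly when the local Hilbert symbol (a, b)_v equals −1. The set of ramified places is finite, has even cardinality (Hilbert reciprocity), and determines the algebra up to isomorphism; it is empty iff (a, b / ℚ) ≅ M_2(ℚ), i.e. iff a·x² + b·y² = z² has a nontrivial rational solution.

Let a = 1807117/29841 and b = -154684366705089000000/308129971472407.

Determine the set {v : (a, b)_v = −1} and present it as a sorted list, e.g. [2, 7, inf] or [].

[3, 7]

Mod squares: a ≡ 22533, b ≡ -7. Check v ∈ {∞, 2, 3, 5, 7, 13, 17, 23, 29, 37}.
v=2: v_2(a)=0, v_2(b)=6; units ≡ 5, 1 (mod 8); ε·ε+αω+βω = 0·0+0·0+6·1 ≡ 0  ⇒  (a,b)_2 = +1.
v=5: a=5^0·(≡2), b=5^6·(≡2) mod 5; (2|5)=-1, (2|5)=-1; (−1)^{0·6·2}·(-1)^6·(-1)^0 = +1.
v=17: a=17^2·(≡8), b=17^2·(≡14) mod 17; (8|17)=+1, (14|17)=-1; (−1)^{2·2·8}·(+1)^2·(-1)^2 = +1.
v=7: a=7^-3·(≡6), b=7^-7·(≡6) mod 7; (6|7)=-1, (6|7)=-1; (−1)^{-3·-7·3}·(-1)^-7·(-1)^-3 = -1.
v=3: a=3^-1·(≡2), b=3^4·(≡2) mod 3; (2|3)=-1, (2|3)=-1; (−1)^{-1·4·1}·(-1)^4·(-1)^-1 = -1.
v=∞: 22533 > 0 and -7 < 0  ⇒  (a,b)_∞ = +1.
v=37: a=37^1·(≡2), b=37^2·(≡34) mod 37; (2|37)=-1, (34|37)=+1; (−1)^{1·2·18}·(-1)^2·(+1)^1 = +1.
v=29: a=29^-1·(≡7), b=29^-4·(≡24) mod 29; (7|29)=+1, (24|29)=+1; (−1)^{-1·-4·14}·(+1)^-4·(+1)^-1 = +1.
v=13: a=13^2·(≡12), b=13^6·(≡7) mod 13; (12|13)=+1, (7|13)=-1; (−1)^{2·6·6}·(+1)^6·(-1)^2 = +1.
v=23: a=23^0·(≡3), b=23^-2·(≡8) mod 23; (3|23)=+1, (8|23)=+1; (−1)^{0·-2·11}·(+1)^-2·(+1)^0 = +1.
(22533, -7 / ℚ) ramifies at {3, 7}: a division algebra.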